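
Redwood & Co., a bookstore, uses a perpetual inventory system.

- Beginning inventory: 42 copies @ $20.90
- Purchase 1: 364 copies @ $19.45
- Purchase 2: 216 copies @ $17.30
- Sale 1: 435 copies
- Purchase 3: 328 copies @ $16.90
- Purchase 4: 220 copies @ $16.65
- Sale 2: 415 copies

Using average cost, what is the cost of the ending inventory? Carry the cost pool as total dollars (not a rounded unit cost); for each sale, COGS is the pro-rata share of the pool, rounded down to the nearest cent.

Ending inventory = $5,538.86

After Beginning: 42 on hand, pool $877.80 (≈ $20.9000 each)
After Purchase 1: 406 on hand, pool $7,957.60 (≈ $19.6000 each)
After Purchase 2: 622 on hand, pool $11,694.40 (≈ $18.8013 each)
Sale 1, sell 435: 435/622 × $11,694.40 → $8,178.55
After Purchase 3: 515 on hand, pool $9,059.05 (≈ $17.5904 each)
After Purchase 4: 735 on hand, pool $12,722.05 (≈ $17.3089 each)
Sale 2, sell 415: 415/735 × $12,722.05 → $7,183.19
Total COGS = $8,178.55 + $7,183.19 = $15,361.74
Ending inventory (cost pool remaining) = $5,538.86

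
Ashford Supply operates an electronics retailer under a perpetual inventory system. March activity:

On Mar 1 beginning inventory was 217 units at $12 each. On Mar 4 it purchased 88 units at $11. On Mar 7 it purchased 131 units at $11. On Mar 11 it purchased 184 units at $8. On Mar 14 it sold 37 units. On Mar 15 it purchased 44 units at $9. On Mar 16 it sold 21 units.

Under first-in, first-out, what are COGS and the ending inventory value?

COGS = $696; ending inventory = $6,185

Mar 14, 37 sold [FIFO — oldest first]: 37 @ $12 = $444
Mar 16, 21 sold [FIFO — oldest first]: 21 @ $12 = $252
Total COGS = $444 + $252 = $696
Ending inventory: 159 @ $12 + 88 @ $11 + 131 @ $11 + 184 @ $8 + 44 @ $9 = $6,185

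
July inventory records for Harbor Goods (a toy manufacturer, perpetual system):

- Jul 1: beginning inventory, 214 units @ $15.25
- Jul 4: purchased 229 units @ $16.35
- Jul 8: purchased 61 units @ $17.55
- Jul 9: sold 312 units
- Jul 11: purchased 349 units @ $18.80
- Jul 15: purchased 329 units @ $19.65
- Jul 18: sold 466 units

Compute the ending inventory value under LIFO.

Ending inventory = $6,913.60

Jul 9, 312 sold [LIFO — newest first]: 61 @ $17.55 + 229 @ $16.35 + 22 @ $15.25 = $5,150.20
Jul 18, 466 sold [LIFO — newest first]: 329 @ $19.65 + 137 @ $18.80 = $9,040.45
Total COGS = $5,150.20 + $9,040.45 = $14,190.65
Ending inventory: 192 @ $15.25 + 212 @ $18.80 = $6,913.60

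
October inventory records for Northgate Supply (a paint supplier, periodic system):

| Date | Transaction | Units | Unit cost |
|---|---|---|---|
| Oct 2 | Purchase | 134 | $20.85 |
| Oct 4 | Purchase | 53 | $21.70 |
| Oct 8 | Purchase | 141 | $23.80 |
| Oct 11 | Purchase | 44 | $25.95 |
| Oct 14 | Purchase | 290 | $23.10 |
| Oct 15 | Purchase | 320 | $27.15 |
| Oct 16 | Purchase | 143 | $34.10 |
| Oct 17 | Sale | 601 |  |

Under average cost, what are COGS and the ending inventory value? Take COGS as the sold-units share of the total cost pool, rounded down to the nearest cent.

COGS = $15,334.79; ending inventory = $13,370.11

Oct 17, sell 601: 601/1125 × $28,704.90 → $15,334.79
Ending inventory (cost pool remaining) = $13,370.11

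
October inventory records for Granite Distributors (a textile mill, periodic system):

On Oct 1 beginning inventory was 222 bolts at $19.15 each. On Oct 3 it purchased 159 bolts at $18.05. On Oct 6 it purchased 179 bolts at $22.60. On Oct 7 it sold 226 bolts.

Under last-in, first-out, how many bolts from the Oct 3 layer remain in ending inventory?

112

Oct 7, 226 sold [LIFO — newest first]: 179 @ $22.60 + 47 @ $18.05 = $4,893.75
Ending inventory: 222 @ $19.15 + 112 @ $18.05 = $6,272.90
Check: goods available $11,166.65 = COGS $4,893.75 + ending $6,272.90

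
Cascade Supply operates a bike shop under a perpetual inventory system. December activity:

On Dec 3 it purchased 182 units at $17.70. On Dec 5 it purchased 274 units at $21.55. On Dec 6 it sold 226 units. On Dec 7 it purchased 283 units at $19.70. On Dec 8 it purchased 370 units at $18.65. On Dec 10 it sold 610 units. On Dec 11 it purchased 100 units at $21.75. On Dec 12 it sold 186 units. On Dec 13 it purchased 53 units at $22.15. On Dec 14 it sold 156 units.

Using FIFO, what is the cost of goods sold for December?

COGS = $23,102.45

Dec 6, 226 sold [FIFO — oldest first]: 182 @ $17.70 + 44 @ $21.55 = $4,169.60
Dec 10, 610 sold [FIFO — oldest first]: 230 @ $21.55 + 283 @ $19.70 + 97 @ $18.65 = $12,340.65
Dec 12, 186 sold [FIFO — oldest first]: 186 @ $18.65 = $3,468.90
Dec 14, 156 sold [FIFO — oldest first]: 87 @ $18.65 + 69 @ $21.75 = $3,123.30
Total COGS = $4,169.60 + $12,340.65 + $3,468.90 + $3,123.30 = $23,102.45
Ending inventory: 31 @ $21.75 + 53 @ $22.15 = $1,848.20
Check: goods available $24,950.65 = COGS $23,102.45 + ending $1,848.20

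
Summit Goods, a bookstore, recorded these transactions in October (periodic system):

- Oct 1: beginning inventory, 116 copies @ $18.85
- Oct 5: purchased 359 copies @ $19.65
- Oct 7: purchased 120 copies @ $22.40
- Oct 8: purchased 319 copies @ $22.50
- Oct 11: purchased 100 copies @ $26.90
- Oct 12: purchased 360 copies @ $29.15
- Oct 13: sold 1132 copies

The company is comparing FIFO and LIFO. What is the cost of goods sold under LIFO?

FIFO COGS: 116 @ $18.85 + 359 @ $19.65 + 120 @ $22.40 + 319 @ $22.50 + 100 @ $26.90 + 118 @ $29.15 = $25,236.15
LIFO COGS: 360 @ $29.15 + 100 @ $26.90 + 319 @ $22.50 + 120 @ $22.40 + 233 @ $19.65 = $27,627.95

COGS = $27,627.95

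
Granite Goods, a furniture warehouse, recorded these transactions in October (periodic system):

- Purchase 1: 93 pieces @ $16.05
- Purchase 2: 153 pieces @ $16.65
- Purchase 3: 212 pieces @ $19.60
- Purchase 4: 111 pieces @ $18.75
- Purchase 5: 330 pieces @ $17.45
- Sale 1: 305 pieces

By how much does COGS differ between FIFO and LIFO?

$125.75

FIFO COGS: 93 @ $16.05 + 153 @ $16.65 + 59 @ $19.60 = $5,196.50
LIFO COGS: 305 @ $17.45 = $5,322.25
Difference = |$5,196.50 − $5,322.25| = $125.75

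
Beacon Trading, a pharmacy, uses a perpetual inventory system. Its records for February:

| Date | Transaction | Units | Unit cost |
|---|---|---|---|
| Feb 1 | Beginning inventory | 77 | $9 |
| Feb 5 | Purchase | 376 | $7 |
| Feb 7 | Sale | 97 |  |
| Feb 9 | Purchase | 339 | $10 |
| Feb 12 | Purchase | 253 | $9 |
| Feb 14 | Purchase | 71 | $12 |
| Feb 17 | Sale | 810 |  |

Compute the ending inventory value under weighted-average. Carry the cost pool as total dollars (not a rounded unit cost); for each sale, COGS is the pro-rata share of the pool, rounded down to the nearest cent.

Ending inventory = $1,873.01

After Feb 1: 77 on hand, pool $693.00 (≈ $9.0000 each)
After Feb 5: 453 on hand, pool $3,325.00 (≈ $7.3400 each)
Feb 7, sell 97: 97/453 × $3,325.00 → $711.97
After Feb 9: 695 on hand, pool $6,003.03 (≈ $8.6375 each)
After Feb 12: 948 on hand, pool $8,280.03 (≈ $8.7342 each)
After Feb 14: 1019 on hand, pool $9,132.03 (≈ $8.9618 each)
Feb 17, sell 810: 810/1019 × $9,132.03 → $7,259.02
Total COGS = $711.97 + $7,259.02 = $7,970.99
Ending inventory (cost pool remaining) = $1,873.01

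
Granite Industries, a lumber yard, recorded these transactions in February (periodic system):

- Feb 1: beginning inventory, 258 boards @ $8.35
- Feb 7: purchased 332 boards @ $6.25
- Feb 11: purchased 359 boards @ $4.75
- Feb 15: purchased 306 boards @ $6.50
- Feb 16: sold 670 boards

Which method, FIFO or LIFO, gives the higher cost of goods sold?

FIFO COGS: 258 @ $8.35 + 332 @ $6.25 + 80 @ $4.75 = $4,609.30
LIFO COGS: 306 @ $6.50 + 359 @ $4.75 + 5 @ $6.25 = $3,725.50

FIFO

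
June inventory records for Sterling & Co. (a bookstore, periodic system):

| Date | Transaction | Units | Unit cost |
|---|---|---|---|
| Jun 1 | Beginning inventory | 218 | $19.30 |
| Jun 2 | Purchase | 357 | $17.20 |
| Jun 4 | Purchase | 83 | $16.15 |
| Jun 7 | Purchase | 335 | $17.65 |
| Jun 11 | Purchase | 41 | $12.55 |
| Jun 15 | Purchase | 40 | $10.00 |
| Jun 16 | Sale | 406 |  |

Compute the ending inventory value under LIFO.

Jun 16, 406 sold [LIFO — newest first]: 40 @ $10.00 + 41 @ $12.55 + 325 @ $17.65 = $6,650.80
Ending inventory: 218 @ $19.30 + 357 @ $17.20 + 83 @ $16.15 + 10 @ $17.65 = $11,864.75
Check: goods available $18,515.55 = COGS $6,650.80 + ending $11,864.75

Ending inventory = $11,864.75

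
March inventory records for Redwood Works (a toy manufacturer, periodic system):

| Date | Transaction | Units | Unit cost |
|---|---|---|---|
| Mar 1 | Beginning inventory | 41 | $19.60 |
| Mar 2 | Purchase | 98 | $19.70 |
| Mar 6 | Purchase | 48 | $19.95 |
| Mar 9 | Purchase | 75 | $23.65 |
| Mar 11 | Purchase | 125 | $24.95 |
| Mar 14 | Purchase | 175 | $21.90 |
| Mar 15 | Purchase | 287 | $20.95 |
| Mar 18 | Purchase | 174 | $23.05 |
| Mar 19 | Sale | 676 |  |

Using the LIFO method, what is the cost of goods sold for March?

COGS = $14,853.85

Mar 19, 676 sold [LIFO — newest first]: 174 @ $23.05 + 287 @ $20.95 + 175 @ $21.90 + 40 @ $24.95 = $14,853.85
Ending inventory: 41 @ $19.60 + 98 @ $19.70 + 48 @ $19.95 + 75 @ $23.65 + 85 @ $24.95 = $7,586.30
Check: goods available $22,440.15 = COGS $14,853.85 + ending $7,586.30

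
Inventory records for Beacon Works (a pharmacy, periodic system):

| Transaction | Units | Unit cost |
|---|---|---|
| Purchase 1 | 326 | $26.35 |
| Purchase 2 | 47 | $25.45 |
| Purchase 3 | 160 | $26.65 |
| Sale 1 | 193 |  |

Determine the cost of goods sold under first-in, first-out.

Sale 1 (193) [FIFO — oldest first]: 193 @ $26.35 = $5,085.55
Ending inventory: 133 @ $26.35 + 47 @ $25.45 + 160 @ $26.65 = $8,964.70
Check: goods available $14,050.25 = COGS $5,085.55 + ending $8,964.70

COGS = $5,085.55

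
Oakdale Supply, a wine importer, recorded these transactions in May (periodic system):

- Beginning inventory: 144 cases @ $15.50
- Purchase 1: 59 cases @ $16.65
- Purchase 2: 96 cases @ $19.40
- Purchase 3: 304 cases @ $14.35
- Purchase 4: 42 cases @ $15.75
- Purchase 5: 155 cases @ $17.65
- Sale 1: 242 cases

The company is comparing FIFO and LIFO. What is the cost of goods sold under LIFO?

FIFO COGS: 144 @ $15.50 + 59 @ $16.65 + 39 @ $19.40 = $3,970.95
LIFO COGS: 155 @ $17.65 + 42 @ $15.75 + 45 @ $14.35 = $4,043.00

COGS = $4,043.00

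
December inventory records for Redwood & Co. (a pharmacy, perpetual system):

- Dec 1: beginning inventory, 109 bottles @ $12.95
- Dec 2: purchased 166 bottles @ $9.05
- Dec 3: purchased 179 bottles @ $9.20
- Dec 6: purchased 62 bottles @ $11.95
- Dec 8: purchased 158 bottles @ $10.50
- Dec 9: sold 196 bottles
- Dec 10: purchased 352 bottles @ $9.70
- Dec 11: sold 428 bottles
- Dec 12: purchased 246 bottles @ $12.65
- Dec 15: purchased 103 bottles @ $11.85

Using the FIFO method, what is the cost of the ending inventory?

Ending inventory = $8,271.85

Dec 9, 196 sold [FIFO — oldest first]: 109 @ $12.95 + 87 @ $9.05 = $2,198.90
Dec 11, 428 sold [FIFO — oldest first]: 79 @ $9.05 + 179 @ $9.20 + 62 @ $11.95 + 108 @ $10.50 = $4,236.65
Total COGS = $2,198.90 + $4,236.65 = $6,435.55
Ending inventory: 50 @ $10.50 + 352 @ $9.70 + 246 @ $12.65 + 103 @ $11.85 = $8,271.85
Check: goods available $14,707.40 = COGS $6,435.55 + ending $8,271.85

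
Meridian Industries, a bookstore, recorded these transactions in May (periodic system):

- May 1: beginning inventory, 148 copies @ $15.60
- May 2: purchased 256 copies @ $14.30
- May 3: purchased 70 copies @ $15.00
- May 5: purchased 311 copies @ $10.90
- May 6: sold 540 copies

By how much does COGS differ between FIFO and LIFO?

FIFO COGS: 148 @ $15.60 + 256 @ $14.30 + 70 @ $15.00 + 66 @ $10.90 = $7,739.00
LIFO COGS: 311 @ $10.90 + 70 @ $15.00 + 159 @ $14.30 = $6,713.60
Difference = |$7,739.00 − $6,713.60| = $1,025.40

$1,025.40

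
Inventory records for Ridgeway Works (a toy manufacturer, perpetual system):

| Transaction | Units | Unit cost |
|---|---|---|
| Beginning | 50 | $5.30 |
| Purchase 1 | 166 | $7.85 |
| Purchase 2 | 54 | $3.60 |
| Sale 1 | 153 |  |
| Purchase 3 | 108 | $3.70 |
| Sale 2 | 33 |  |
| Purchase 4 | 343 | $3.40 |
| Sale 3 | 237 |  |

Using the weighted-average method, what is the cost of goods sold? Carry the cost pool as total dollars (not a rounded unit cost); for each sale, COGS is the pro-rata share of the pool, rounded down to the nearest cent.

COGS = $2,125.75

After Beginning: 50 on hand, pool $265.00 (≈ $5.3000 each)
After Purchase 1: 216 on hand, pool $1,568.10 (≈ $7.2597 each)
After Purchase 2: 270 on hand, pool $1,762.50 (≈ $6.5278 each)
Sale 1, sell 153: 153/270 × $1,762.50 → $998.75
After Purchase 3: 225 on hand, pool $1,163.35 (≈ $5.1704 each)
Sale 2, sell 33: 33/225 × $1,163.35 → $170.62
After Purchase 4: 535 on hand, pool $2,158.93 (≈ $4.0354 each)
Sale 3, sell 237: 237/535 × $2,158.93 → $956.38
Total COGS = $998.75 + $170.62 + $956.38 = $2,125.75
Ending inventory (cost pool remaining) = $1,202.55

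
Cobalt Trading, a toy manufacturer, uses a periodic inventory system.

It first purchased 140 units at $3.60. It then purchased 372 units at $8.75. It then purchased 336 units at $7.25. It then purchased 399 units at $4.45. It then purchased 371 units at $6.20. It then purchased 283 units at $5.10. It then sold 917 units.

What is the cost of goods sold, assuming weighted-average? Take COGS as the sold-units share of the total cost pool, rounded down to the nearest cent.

COGS = $5,650.59

Sale 1, sell 917: 917/1901 × $11,714.05 → $5,650.59
Ending inventory (cost pool remaining) = $6,063.46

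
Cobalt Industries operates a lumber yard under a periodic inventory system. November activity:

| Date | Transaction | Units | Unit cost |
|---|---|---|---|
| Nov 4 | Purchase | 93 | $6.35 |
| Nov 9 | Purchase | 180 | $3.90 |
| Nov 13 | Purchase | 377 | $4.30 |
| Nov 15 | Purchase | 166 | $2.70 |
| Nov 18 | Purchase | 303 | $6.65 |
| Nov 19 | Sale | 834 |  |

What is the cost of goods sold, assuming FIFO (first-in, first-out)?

Nov 19, 834 sold [FIFO — oldest first]: 93 @ $6.35 + 180 @ $3.90 + 377 @ $4.30 + 166 @ $2.70 + 18 @ $6.65 = $3,481.55
Ending inventory: 285 @ $6.65 = $1,895.25

COGS = $3,481.55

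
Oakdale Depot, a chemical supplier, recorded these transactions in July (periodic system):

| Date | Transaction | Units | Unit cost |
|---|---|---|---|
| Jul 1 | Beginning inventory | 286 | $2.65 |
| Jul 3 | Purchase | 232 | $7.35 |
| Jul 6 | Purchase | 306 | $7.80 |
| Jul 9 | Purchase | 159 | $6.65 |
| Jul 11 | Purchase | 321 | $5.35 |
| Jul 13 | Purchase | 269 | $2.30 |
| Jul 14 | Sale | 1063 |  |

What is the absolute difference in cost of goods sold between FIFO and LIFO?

$496.25

FIFO COGS: 286 @ $2.65 + 232 @ $7.35 + 306 @ $7.80 + 159 @ $6.65 + 80 @ $5.35 = $6,335.25
LIFO COGS: 269 @ $2.30 + 321 @ $5.35 + 159 @ $6.65 + 306 @ $7.80 + 8 @ $7.35 = $5,839.00
Difference = |$6,335.25 − $5,839.00| = $496.25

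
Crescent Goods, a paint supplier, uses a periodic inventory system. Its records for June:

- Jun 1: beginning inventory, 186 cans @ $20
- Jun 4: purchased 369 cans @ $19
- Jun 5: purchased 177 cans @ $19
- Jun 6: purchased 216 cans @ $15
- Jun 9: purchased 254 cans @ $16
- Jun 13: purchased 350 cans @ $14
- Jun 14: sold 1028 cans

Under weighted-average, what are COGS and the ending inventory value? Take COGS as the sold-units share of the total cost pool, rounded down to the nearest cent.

COGS = $17,419.03; ending inventory = $8,878.97

Jun 14, sell 1028: 1028/1552 × $26,298.00 → $17,419.03
Ending inventory (cost pool remaining) = $8,878.97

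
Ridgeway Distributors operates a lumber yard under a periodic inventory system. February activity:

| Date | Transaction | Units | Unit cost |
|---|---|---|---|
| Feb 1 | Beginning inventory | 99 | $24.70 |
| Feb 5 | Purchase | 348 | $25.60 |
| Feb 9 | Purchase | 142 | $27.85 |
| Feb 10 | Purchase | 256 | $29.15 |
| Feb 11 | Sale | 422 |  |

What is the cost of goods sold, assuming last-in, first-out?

Feb 11, 422 sold [LIFO — newest first]: 256 @ $29.15 + 142 @ $27.85 + 24 @ $25.60 = $12,031.50
Ending inventory: 99 @ $24.70 + 324 @ $25.60 = $10,739.70
Check: goods available $22,771.20 = COGS $12,031.50 + ending $10,739.70

COGS = $12,031.50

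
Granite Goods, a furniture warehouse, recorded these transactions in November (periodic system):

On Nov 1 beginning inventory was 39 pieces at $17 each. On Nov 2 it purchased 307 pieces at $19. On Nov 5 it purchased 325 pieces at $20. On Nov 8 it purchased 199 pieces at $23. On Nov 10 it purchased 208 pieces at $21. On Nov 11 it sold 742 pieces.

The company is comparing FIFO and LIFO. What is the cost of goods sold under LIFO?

COGS = $15,635

FIFO COGS: 39 @ $17 + 307 @ $19 + 325 @ $20 + 71 @ $23 = $14,629
LIFO COGS: 208 @ $21 + 199 @ $23 + 325 @ $20 + 10 @ $19 = $15,635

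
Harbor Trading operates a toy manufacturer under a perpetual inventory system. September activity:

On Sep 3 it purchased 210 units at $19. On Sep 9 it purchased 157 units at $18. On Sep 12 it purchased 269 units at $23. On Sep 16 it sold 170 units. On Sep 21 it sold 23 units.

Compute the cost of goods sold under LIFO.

COGS = $4,439

Sep 16, 170 sold [LIFO — newest first]: 170 @ $23 = $3,910
Sep 21, 23 sold [LIFO — newest first]: 23 @ $23 = $529
Total COGS = $3,910 + $529 = $4,439
Ending inventory: 210 @ $19 + 157 @ $18 + 76 @ $23 = $8,564
Check: goods available $13,003 = COGS $4,439 + ending $8,564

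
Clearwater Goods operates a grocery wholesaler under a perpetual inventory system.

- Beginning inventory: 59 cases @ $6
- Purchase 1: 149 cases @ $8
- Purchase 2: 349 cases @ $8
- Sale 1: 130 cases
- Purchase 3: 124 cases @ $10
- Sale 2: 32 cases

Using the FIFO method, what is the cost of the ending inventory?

Sale 1 (130) [FIFO — oldest first]: 59 @ $6 + 71 @ $8 = $922
Sale 2 (32) [FIFO — oldest first]: 32 @ $8 = $256
Total COGS = $922 + $256 = $1,178
Ending inventory: 46 @ $8 + 349 @ $8 + 124 @ $10 = $4,400
Check: goods available $5,578 = COGS $1,178 + ending $4,400

Ending inventory = $4,400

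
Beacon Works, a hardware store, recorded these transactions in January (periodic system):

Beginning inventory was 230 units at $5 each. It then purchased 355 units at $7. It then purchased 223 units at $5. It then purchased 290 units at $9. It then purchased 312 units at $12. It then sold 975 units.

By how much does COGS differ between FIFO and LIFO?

FIFO COGS: 230 @ $5 + 355 @ $7 + 223 @ $5 + 167 @ $9 = $6,253
LIFO COGS: 312 @ $12 + 290 @ $9 + 223 @ $5 + 150 @ $7 = $8,519
Difference = |$6,253 − $8,519| = $2,266

$2,266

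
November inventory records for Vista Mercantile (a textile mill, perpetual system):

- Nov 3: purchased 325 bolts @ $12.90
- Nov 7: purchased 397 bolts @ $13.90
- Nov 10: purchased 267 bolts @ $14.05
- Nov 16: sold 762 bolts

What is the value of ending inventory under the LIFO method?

Nov 16, 762 sold [LIFO — newest first]: 267 @ $14.05 + 397 @ $13.90 + 98 @ $12.90 = $10,533.85
Ending inventory: 227 @ $12.90 = $2,928.30

Ending inventory = $2,928.30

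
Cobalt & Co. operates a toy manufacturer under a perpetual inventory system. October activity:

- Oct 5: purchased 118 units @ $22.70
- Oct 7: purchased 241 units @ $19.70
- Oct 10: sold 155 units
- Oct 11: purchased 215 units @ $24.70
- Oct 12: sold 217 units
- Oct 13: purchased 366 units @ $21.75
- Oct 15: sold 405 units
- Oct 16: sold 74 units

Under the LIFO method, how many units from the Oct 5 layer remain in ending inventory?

Oct 10, 155 sold [LIFO — newest first]: 155 @ $19.70 = $3,053.50
Oct 12, 217 sold [LIFO — newest first]: 215 @ $24.70 + 2 @ $19.70 = $5,349.90
Oct 15, 405 sold [LIFO — newest first]: 366 @ $21.75 + 39 @ $19.70 = $8,728.80
Oct 16, 74 sold [LIFO — newest first]: 45 @ $19.70 + 29 @ $22.70 = $1,544.80
Total COGS = $3,053.50 + $5,349.90 + $8,728.80 + $1,544.80 = $18,677.00
Ending inventory: 89 @ $22.70 = $2,020.30
Check: goods available $20,697.30 = COGS $18,677.00 + ending $2,020.30

89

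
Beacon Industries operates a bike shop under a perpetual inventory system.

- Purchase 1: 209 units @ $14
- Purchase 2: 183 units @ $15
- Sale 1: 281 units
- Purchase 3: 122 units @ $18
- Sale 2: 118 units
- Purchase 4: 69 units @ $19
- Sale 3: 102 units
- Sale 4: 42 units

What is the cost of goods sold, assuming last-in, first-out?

COGS = $8,618

Sale 1 (281) [LIFO — newest first]: 183 @ $15 + 98 @ $14 = $4,117
Sale 2 (118) [LIFO — newest first]: 118 @ $18 = $2,124
Sale 3 (102) [LIFO — newest first]: 69 @ $19 + 4 @ $18 + 29 @ $14 = $1,789
Sale 4 (42) [LIFO — newest first]: 42 @ $14 = $588
Total COGS = $4,117 + $2,124 + $1,789 + $588 = $8,618
Ending inventory: 40 @ $14 = $560
Check: goods available $9,178 = COGS $8,618 + ending $560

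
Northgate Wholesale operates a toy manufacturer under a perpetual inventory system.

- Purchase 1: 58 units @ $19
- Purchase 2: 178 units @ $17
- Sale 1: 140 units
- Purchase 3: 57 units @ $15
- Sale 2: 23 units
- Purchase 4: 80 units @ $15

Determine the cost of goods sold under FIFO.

Sale 1 (140) [FIFO — oldest first]: 58 @ $19 + 82 @ $17 = $2,496
Sale 2 (23) [FIFO — oldest first]: 23 @ $17 = $391
Total COGS = $2,496 + $391 = $2,887
Ending inventory: 73 @ $17 + 57 @ $15 + 80 @ $15 = $3,296
Check: goods available $6,183 = COGS $2,887 + ending $3,296

COGS = $2,887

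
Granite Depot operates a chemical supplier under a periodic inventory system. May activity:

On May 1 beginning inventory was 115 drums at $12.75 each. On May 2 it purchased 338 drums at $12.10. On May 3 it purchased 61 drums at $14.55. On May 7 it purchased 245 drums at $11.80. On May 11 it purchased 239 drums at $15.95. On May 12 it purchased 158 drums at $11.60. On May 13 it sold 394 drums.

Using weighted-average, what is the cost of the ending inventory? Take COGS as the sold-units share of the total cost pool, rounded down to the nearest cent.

May 13, sell 394: 394/1156 × $14,979.45 → $5,105.45
Ending inventory (cost pool remaining) = $9,874.00

Ending inventory = $9,874.00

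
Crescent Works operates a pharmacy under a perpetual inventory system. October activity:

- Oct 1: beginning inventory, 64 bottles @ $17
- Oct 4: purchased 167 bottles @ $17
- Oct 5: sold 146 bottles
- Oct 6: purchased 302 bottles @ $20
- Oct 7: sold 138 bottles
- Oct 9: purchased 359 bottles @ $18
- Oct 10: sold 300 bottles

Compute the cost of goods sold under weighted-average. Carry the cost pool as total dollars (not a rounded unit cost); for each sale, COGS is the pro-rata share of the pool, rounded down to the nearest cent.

COGS = $10,715.83

After Oct 1: 64 on hand, pool $1,088.00 (≈ $17.0000 each)
After Oct 4: 231 on hand, pool $3,927.00 (≈ $17.0000 each)
Oct 5, sell 146: 146/231 × $3,927.00 → $2,482.00
After Oct 6: 387 on hand, pool $7,485.00 (≈ $19.3411 each)
Oct 7, sell 138: 138/387 × $7,485.00 → $2,669.06
After Oct 9: 608 on hand, pool $11,277.94 (≈ $18.5492 each)
Oct 10, sell 300: 300/608 × $11,277.94 → $5,564.77
Total COGS = $2,482.00 + $2,669.06 + $5,564.77 = $10,715.83
Ending inventory (cost pool remaining) = $5,713.17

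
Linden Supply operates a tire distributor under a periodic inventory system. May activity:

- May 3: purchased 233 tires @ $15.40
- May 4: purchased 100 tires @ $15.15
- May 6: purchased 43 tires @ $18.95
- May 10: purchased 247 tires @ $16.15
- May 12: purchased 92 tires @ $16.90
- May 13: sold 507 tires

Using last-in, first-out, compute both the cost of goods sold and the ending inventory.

COGS = $8,258.70; ending inventory = $3,203.20

May 13, 507 sold [LIFO — newest first]: 92 @ $16.90 + 247 @ $16.15 + 43 @ $18.95 + 100 @ $15.15 + 25 @ $15.40 = $8,258.70
Ending inventory: 208 @ $15.40 = $3,203.20
Check: goods available $11,461.90 = COGS $8,258.70 + ending $3,203.20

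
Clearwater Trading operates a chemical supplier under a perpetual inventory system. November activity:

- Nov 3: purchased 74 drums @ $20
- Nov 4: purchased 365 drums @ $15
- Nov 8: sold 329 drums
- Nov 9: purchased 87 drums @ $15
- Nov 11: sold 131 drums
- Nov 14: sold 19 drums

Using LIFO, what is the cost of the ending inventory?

Nov 8, 329 sold [LIFO — newest first]: 329 @ $15 = $4,935
Nov 11, 131 sold [LIFO — newest first]: 87 @ $15 + 36 @ $15 + 8 @ $20 = $2,005
Nov 14, 19 sold [LIFO — newest first]: 19 @ $20 = $380
Total COGS = $4,935 + $2,005 + $380 = $7,320
Ending inventory: 47 @ $20 = $940
Check: goods available $8,260 = COGS $7,320 + ending $940

Ending inventory = $940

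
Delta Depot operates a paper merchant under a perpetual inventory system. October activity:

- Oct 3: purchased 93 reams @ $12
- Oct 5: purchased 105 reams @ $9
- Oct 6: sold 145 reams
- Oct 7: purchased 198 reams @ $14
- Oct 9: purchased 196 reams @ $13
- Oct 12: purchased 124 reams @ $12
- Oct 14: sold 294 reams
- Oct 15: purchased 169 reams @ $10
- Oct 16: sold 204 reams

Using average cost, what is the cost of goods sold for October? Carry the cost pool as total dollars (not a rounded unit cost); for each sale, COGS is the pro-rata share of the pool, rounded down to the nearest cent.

After Oct 3: 93 on hand, pool $1,116.00 (≈ $12.0000 each)
After Oct 5: 198 on hand, pool $2,061.00 (≈ $10.4091 each)
Oct 6, sell 145: 145/198 × $2,061.00 → $1,509.31
After Oct 7: 251 on hand, pool $3,323.69 (≈ $13.2418 each)
After Oct 9: 447 on hand, pool $5,871.69 (≈ $13.1358 each)
After Oct 12: 571 on hand, pool $7,359.69 (≈ $12.8891 each)
Oct 14, sell 294: 294/571 × $7,359.69 → $3,789.40
After Oct 15: 446 on hand, pool $5,260.29 (≈ $11.7944 each)
Oct 16, sell 204: 204/446 × $5,260.29 → $2,406.05
Total COGS = $1,509.31 + $3,789.40 + $2,406.05 = $7,704.76
Ending inventory (cost pool remaining) = $2,854.24
Check: goods available $10,559.00 = COGS $7,704.76 + ending $2,854.24

COGS = $7,704.76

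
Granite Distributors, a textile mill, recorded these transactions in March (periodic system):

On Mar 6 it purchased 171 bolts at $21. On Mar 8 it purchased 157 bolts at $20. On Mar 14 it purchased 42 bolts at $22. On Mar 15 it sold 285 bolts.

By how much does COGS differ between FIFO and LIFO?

FIFO COGS: 171 @ $21 + 114 @ $20 = $5,871
LIFO COGS: 42 @ $22 + 157 @ $20 + 86 @ $21 = $5,870
Difference = |$5,871 − $5,870| = $1

$1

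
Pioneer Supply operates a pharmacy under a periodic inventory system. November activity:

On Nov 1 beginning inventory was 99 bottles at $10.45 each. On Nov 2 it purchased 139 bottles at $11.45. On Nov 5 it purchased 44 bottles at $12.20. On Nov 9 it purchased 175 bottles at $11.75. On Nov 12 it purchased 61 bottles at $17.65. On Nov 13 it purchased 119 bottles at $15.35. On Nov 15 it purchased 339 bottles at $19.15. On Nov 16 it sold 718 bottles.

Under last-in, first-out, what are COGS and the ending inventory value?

COGS = $11,744.20; ending inventory = $2,870.10

Nov 16, 718 sold [LIFO — newest first]: 339 @ $19.15 + 119 @ $15.35 + 61 @ $17.65 + 175 @ $11.75 + 24 @ $12.20 = $11,744.20
Ending inventory: 99 @ $10.45 + 139 @ $11.45 + 20 @ $12.20 = $2,870.10
Check: goods available $14,614.30 = COGS $11,744.20 + ending $2,870.10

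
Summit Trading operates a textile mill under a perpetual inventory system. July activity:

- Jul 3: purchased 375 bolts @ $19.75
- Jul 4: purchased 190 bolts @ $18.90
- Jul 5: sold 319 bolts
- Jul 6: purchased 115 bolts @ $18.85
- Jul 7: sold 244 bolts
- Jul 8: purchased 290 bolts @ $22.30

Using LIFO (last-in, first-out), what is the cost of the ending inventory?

Jul 5, 319 sold [LIFO — newest first]: 190 @ $18.90 + 129 @ $19.75 = $6,138.75
Jul 7, 244 sold [LIFO — newest first]: 115 @ $18.85 + 129 @ $19.75 = $4,715.50
Total COGS = $6,138.75 + $4,715.50 = $10,854.25
Ending inventory: 117 @ $19.75 + 290 @ $22.30 = $8,777.75

Ending inventory = $8,777.75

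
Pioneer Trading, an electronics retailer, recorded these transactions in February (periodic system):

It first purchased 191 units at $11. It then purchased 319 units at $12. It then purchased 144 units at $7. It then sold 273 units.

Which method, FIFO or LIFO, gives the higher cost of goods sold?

FIFO

FIFO COGS: 191 @ $11 + 82 @ $12 = $3,085
LIFO COGS: 144 @ $7 + 129 @ $12 = $2,556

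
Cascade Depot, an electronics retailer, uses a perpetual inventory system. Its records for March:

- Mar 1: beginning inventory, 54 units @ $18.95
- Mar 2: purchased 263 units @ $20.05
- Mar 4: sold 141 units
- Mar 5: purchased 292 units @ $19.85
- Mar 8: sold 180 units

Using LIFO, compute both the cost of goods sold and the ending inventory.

Mar 4, 141 sold [LIFO — newest first]: 141 @ $20.05 = $2,827.05
Mar 8, 180 sold [LIFO — newest first]: 180 @ $19.85 = $3,573.00
Total COGS = $2,827.05 + $3,573.00 = $6,400.05
Ending inventory: 54 @ $18.95 + 122 @ $20.05 + 112 @ $19.85 = $5,692.60
Check: goods available $12,092.65 = COGS $6,400.05 + ending $5,692.60

COGS = $6,400.05; ending inventory = $5,692.60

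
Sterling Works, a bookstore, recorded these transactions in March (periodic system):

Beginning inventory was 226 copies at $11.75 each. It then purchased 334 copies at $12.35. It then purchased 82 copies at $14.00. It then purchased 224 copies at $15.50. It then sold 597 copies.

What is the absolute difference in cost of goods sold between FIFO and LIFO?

$915.45

FIFO COGS: 226 @ $11.75 + 334 @ $12.35 + 37 @ $14.00 = $7,298.40
LIFO COGS: 224 @ $15.50 + 82 @ $14.00 + 291 @ $12.35 = $8,213.85
Difference = |$7,298.40 − $8,213.85| = $915.45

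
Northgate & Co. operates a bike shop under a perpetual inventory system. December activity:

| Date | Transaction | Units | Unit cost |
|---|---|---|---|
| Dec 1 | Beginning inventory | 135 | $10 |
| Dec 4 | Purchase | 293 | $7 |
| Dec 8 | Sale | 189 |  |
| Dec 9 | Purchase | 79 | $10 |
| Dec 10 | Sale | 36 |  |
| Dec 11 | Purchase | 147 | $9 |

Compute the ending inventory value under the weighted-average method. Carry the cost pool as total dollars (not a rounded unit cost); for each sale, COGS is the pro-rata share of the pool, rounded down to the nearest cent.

Ending inventory = $3,707.73

After Dec 1: 135 on hand, pool $1,350.00 (≈ $10.0000 each)
After Dec 4: 428 on hand, pool $3,401.00 (≈ $7.9463 each)
Dec 8, sell 189: 189/428 × $3,401.00 → $1,501.84
After Dec 9: 318 on hand, pool $2,689.16 (≈ $8.4565 each)
Dec 10, sell 36: 36/318 × $2,689.16 → $304.43
After Dec 11: 429 on hand, pool $3,707.73 (≈ $8.6427 each)
Total COGS = $1,501.84 + $304.43 = $1,806.27
Ending inventory (cost pool remaining) = $3,707.73
Check: goods available $5,514.00 = COGS $1,806.27 + ending $3,707.73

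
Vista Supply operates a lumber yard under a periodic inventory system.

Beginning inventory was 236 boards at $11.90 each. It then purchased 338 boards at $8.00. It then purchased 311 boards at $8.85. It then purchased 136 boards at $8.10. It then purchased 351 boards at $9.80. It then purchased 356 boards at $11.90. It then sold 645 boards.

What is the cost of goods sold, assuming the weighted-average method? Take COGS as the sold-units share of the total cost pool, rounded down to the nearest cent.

Sale 1, sell 645: 645/1728 × $17,042.55 → $6,361.36
Ending inventory (cost pool remaining) = $10,681.19
Check: goods available $17,042.55 = COGS $6,361.36 + ending $10,681.19

COGS = $6,361.36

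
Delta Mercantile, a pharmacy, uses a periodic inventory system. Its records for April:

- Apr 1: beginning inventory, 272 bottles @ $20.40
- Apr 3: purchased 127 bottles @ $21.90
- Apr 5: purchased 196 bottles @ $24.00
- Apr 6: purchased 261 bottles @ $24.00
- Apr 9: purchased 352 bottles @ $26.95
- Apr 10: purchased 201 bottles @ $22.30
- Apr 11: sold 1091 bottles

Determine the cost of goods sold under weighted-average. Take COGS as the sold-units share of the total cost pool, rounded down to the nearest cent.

COGS = $25,758.75

Apr 11, sell 1091: 1091/1409 × $33,266.80 → $25,758.75
Ending inventory (cost pool remaining) = $7,508.05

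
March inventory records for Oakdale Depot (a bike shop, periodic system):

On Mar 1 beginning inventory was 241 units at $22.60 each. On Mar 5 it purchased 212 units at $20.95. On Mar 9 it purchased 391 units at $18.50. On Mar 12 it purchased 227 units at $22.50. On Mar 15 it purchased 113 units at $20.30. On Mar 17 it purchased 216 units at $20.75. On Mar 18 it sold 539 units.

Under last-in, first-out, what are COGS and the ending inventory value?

COGS = $11,500.90; ending inventory = $17,504.00

Mar 18, 539 sold [LIFO — newest first]: 216 @ $20.75 + 113 @ $20.30 + 210 @ $22.50 = $11,500.90
Ending inventory: 241 @ $22.60 + 212 @ $20.95 + 391 @ $18.50 + 17 @ $22.50 = $17,504.00
Check: goods available $29,004.90 = COGS $11,500.90 + ending $17,504.00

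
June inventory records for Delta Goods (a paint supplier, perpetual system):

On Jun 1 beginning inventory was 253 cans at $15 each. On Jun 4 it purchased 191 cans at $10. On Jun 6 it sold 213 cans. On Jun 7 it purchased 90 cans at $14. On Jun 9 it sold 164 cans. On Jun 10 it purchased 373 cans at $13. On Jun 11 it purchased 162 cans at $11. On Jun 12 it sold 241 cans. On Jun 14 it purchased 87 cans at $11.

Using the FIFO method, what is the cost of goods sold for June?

Jun 6, 213 sold [FIFO — oldest first]: 213 @ $15 = $3,195
Jun 9, 164 sold [FIFO — oldest first]: 40 @ $15 + 124 @ $10 = $1,840
Jun 12, 241 sold [FIFO — oldest first]: 67 @ $10 + 90 @ $14 + 84 @ $13 = $3,022
Total COGS = $3,195 + $1,840 + $3,022 = $8,057
Ending inventory: 289 @ $13 + 162 @ $11 + 87 @ $11 = $6,496

COGS = $8,057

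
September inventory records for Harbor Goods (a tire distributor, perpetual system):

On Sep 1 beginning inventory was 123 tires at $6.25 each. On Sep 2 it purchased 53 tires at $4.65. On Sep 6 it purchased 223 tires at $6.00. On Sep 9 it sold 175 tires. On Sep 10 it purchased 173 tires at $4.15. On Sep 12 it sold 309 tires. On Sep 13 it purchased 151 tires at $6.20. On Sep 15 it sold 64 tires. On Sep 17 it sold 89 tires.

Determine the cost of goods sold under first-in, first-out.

Sep 9, 175 sold [FIFO — oldest first]: 123 @ $6.25 + 52 @ $4.65 = $1,010.55
Sep 12, 309 sold [FIFO — oldest first]: 1 @ $4.65 + 223 @ $6.00 + 85 @ $4.15 = $1,695.40
Sep 15, 64 sold [FIFO — oldest first]: 64 @ $4.15 = $265.60
Sep 17, 89 sold [FIFO — oldest first]: 24 @ $4.15 + 65 @ $6.20 = $502.60
Total COGS = $1,010.55 + $1,695.40 + $265.60 + $502.60 = $3,474.15
Ending inventory: 86 @ $6.20 = $533.20

COGS = $3,474.15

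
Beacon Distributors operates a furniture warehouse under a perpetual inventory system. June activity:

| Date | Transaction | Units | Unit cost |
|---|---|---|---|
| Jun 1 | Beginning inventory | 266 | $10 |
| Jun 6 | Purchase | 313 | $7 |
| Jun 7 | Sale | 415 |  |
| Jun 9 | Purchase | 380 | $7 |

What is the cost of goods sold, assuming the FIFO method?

COGS = $3,703

Jun 7, 415 sold [FIFO — oldest first]: 266 @ $10 + 149 @ $7 = $3,703
Ending inventory: 164 @ $7 + 380 @ $7 = $3,808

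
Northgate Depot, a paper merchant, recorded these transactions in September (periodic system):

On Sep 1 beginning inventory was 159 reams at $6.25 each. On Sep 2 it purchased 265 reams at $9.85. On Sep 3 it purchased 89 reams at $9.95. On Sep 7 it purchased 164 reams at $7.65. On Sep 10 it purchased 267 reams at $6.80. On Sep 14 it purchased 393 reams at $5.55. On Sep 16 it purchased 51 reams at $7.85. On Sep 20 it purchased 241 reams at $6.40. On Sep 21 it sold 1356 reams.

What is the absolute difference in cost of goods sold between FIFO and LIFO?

FIFO COGS: 159 @ $6.25 + 265 @ $9.85 + 89 @ $9.95 + 164 @ $7.65 + 267 @ $6.80 + 393 @ $5.55 + 19 @ $7.85 = $9,890.05
LIFO COGS: 241 @ $6.40 + 51 @ $7.85 + 393 @ $5.55 + 267 @ $6.80 + 164 @ $7.65 + 89 @ $9.95 + 151 @ $9.85 = $9,567.00
Difference = |$9,890.05 − $9,567.00| = $323.05

$323.05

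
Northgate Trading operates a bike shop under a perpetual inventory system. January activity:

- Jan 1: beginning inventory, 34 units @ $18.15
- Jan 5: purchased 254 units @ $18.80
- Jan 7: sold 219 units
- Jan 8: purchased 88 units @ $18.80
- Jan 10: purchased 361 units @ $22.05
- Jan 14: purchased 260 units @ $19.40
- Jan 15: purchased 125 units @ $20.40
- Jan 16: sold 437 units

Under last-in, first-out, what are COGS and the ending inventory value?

COGS = $12,857.80; ending inventory = $9,742.95

Jan 7, 219 sold [LIFO — newest first]: 219 @ $18.80 = $4,117.20
Jan 16, 437 sold [LIFO — newest first]: 125 @ $20.40 + 260 @ $19.40 + 52 @ $22.05 = $8,740.60
Total COGS = $4,117.20 + $8,740.60 = $12,857.80
Ending inventory: 34 @ $18.15 + 35 @ $18.80 + 88 @ $18.80 + 309 @ $22.05 = $9,742.95
Check: goods available $22,600.75 = COGS $12,857.80 + ending $9,742.95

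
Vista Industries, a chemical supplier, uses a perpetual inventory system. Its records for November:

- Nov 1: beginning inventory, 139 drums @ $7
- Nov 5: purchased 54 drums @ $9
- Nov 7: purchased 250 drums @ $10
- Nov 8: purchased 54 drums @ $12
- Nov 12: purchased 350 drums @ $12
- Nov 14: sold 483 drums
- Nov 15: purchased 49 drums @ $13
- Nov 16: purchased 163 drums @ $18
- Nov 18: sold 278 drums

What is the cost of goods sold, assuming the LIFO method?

Nov 14, 483 sold [LIFO — newest first]: 350 @ $12 + 54 @ $12 + 79 @ $10 = $5,638
Nov 18, 278 sold [LIFO — newest first]: 163 @ $18 + 49 @ $13 + 66 @ $10 = $4,231
Total COGS = $5,638 + $4,231 = $9,869
Ending inventory: 139 @ $7 + 54 @ $9 + 105 @ $10 = $2,509
Check: goods available $12,378 = COGS $9,869 + ending $2,509

COGS = $9,869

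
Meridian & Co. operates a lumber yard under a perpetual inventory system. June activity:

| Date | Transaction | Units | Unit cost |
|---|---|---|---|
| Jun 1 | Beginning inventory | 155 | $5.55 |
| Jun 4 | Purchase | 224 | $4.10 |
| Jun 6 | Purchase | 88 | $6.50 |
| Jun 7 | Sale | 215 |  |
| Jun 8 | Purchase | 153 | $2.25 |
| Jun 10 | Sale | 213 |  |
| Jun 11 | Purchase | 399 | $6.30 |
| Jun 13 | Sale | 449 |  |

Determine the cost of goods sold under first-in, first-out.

COGS = $4,314.00

Jun 7, 215 sold [FIFO — oldest first]: 155 @ $5.55 + 60 @ $4.10 = $1,106.25
Jun 10, 213 sold [FIFO — oldest first]: 164 @ $4.10 + 49 @ $6.50 = $990.90
Jun 13, 449 sold [FIFO — oldest first]: 39 @ $6.50 + 153 @ $2.25 + 257 @ $6.30 = $2,216.85
Total COGS = $1,106.25 + $990.90 + $2,216.85 = $4,314.00
Ending inventory: 142 @ $6.30 = $894.60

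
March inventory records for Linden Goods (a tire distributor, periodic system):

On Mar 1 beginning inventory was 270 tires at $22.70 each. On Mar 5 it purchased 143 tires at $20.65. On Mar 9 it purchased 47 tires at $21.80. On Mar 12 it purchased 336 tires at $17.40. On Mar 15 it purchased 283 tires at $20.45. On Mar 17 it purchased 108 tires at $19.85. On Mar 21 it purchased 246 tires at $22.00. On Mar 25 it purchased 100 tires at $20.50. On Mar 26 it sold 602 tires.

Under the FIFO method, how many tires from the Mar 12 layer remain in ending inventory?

Mar 26, 602 sold [FIFO — oldest first]: 270 @ $22.70 + 143 @ $20.65 + 47 @ $21.80 + 142 @ $17.40 = $12,577.35
Ending inventory: 194 @ $17.40 + 283 @ $20.45 + 108 @ $19.85 + 246 @ $22.00 + 100 @ $20.50 = $18,768.75

194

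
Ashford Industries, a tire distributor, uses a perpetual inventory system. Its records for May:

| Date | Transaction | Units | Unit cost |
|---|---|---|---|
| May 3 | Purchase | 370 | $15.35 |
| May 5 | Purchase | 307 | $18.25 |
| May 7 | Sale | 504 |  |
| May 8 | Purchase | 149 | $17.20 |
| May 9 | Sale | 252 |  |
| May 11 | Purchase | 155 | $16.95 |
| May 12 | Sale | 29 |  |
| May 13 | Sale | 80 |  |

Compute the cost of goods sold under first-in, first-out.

COGS = $14,506.10

May 7, 504 sold [FIFO — oldest first]: 370 @ $15.35 + 134 @ $18.25 = $8,125.00
May 9, 252 sold [FIFO — oldest first]: 173 @ $18.25 + 79 @ $17.20 = $4,516.05
May 12, 29 sold [FIFO — oldest first]: 29 @ $17.20 = $498.80
May 13, 80 sold [FIFO — oldest first]: 41 @ $17.20 + 39 @ $16.95 = $1,366.25
Total COGS = $8,125.00 + $4,516.05 + $498.80 + $1,366.25 = $14,506.10
Ending inventory: 116 @ $16.95 = $1,966.20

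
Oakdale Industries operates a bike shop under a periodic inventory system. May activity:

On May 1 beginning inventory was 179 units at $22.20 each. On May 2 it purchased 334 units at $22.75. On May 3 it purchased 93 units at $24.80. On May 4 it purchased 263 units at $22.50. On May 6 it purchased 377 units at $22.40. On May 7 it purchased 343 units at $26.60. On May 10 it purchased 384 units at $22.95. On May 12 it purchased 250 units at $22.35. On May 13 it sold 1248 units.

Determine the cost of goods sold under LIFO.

May 13, 1248 sold [LIFO — newest first]: 250 @ $22.35 + 384 @ $22.95 + 343 @ $26.60 + 271 @ $22.40 = $29,594.50
Ending inventory: 179 @ $22.20 + 334 @ $22.75 + 93 @ $24.80 + 263 @ $22.50 + 106 @ $22.40 = $22,170.60
Check: goods available $51,765.10 = COGS $29,594.50 + ending $22,170.60

COGS = $29,594.50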